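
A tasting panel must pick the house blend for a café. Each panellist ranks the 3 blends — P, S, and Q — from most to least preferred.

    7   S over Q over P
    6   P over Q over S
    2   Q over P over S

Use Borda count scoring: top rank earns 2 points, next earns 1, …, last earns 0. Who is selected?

Borda scores:
  P: 7·0 + 6·2 + 2·1 = 14
  S: 7·2 + 6·0 + 2·0 = 14
  Q: 7·1 + 6·1 + 2·2 = 17
Q has the highest total.

Q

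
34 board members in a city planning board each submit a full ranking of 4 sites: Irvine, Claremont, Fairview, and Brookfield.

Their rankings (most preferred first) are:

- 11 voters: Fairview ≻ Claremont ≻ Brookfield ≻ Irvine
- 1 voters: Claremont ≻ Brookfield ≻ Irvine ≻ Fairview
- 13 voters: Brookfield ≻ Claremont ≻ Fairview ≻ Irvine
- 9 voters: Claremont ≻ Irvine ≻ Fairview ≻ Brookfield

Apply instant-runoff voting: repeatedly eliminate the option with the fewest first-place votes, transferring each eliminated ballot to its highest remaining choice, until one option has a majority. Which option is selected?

Round 1: Brookfield 13, Fairview 11, Claremont 10, Irvine 0. Irvine has the fewest and is eliminated.
Round 2: Brookfield 13, Fairview 11, Claremont 10. Claremont has the fewest and is eliminated.
Round 3: Fairview 20, Brookfield 14. Fairview has a majority.

Fairview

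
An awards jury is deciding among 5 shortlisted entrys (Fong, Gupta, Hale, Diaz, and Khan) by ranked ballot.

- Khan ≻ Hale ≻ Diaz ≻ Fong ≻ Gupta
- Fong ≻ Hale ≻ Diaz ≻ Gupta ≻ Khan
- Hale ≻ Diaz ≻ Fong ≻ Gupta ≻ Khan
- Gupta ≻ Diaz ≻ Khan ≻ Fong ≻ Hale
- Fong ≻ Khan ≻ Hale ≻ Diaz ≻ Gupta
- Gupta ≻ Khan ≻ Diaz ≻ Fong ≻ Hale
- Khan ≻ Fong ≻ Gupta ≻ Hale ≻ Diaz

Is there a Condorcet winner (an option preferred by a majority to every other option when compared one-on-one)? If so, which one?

There is no Condorcet winner

Head-to-head results (7 voters total):
Fong vs Gupta: Fong wins 5–2.
Fong vs Hale: Fong wins 5–2.
Fong vs Diaz: Diaz wins 4–3.
Fong vs Khan: Khan wins 4–3.
Gupta vs Hale: Hale wins 4–3.
Gupta vs Diaz: Diaz wins 4–3.
Gupta vs Khan: Gupta wins 4–3.
Hale vs Diaz: Hale wins 5–2.
Hale vs Khan: Khan wins 5–2.
Diaz vs Khan: Khan wins 4–3.
No candidate beats all others: Fong beats Gupta beats Khan beats Fong, a majority cycle.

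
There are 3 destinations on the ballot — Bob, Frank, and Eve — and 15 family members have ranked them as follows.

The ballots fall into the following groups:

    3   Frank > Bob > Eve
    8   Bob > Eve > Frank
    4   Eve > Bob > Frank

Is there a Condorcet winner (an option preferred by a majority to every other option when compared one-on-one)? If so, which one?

Head-to-head results (15 voters total):
Bob vs Frank: Bob wins 12–3.
Bob vs Eve: Bob wins 11–4.
Frank vs Eve: Eve wins 12–3.
Bob beats each rival — Frank (12–3), Eve (11–4) — so Bob is the Condorcet winner.

Bob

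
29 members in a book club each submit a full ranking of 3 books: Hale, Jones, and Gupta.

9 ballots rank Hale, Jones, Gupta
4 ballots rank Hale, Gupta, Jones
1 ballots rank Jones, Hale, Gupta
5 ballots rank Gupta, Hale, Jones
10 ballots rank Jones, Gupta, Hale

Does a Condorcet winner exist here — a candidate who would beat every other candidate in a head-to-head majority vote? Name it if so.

None — there is no Condorcet winner

Head-to-head results (29 voters total):
Hale vs Jones: Hale wins 18–11.
Hale vs Gupta: Gupta wins 15–14.
Jones vs Gupta: Jones wins 20–9.
No candidate beats all others: Hale beats Jones beats Gupta beats Hale, a majority cycle.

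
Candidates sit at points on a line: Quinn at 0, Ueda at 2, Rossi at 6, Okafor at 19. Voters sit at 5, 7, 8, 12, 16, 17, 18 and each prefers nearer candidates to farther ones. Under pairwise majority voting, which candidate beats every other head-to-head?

Rossi

With single-peaked preferences on a line, the Condorcet winner is the candidate closest to the median voter.
The median voter (position 12) is closest to Rossi at 6.
Check: Rossi vs Quinn — voters closer to Rossi: 7 of 7.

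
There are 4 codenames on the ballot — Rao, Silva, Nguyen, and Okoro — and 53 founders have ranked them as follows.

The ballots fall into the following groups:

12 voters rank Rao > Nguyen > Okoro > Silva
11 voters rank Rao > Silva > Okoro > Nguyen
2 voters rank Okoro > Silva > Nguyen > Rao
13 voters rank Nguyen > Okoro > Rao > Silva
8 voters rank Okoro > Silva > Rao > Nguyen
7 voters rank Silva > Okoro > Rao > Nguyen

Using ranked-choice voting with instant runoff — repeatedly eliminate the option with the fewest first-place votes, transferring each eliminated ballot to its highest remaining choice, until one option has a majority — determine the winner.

Round 1: Rao 23, Nguyen 13, Okoro 10, Silva 7. Silva has the fewest and is eliminated.
Round 2: Rao 23, Okoro 17, Nguyen 13. Nguyen has the fewest and is eliminated.
Round 3: Okoro 30, Rao 23. Okoro has a majority.

Okoro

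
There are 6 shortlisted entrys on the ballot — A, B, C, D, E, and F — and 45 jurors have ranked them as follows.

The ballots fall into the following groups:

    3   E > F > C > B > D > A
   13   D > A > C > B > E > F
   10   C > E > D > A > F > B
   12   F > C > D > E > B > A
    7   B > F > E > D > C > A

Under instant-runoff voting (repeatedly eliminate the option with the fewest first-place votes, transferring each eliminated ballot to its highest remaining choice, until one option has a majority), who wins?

D

Round 1: D 13, F 12, C 10, B 7, E 3, A 0. A has the fewest and is eliminated.
Round 2: D 13, F 12, C 10, B 7, E 3. E has the fewest and is eliminated.
Round 3: F 15, D 13, C 10, B 7. B has the fewest and is eliminated.
Round 4: F 22, D 13, C 10. C has the fewest and is eliminated.
Round 5: D 23, F 22. D has a majority.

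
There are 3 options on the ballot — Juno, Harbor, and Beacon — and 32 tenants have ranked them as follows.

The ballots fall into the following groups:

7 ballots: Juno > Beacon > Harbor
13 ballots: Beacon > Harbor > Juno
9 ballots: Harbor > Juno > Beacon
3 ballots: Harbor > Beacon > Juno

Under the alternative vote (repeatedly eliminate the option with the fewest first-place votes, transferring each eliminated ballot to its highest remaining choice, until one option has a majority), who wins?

Round 1: Beacon 13, Harbor 12, Juno 7. Juno has the fewest and is eliminated.
Round 2: Beacon 20, Harbor 12. Beacon has a majority.

Beacon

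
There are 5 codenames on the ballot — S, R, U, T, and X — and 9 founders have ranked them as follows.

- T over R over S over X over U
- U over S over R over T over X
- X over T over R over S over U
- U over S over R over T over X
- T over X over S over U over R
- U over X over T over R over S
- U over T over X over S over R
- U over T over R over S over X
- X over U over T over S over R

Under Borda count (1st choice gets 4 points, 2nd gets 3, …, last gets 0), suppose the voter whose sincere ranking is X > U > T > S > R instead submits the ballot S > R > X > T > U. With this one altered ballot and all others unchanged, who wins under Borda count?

T

Borda totals with the altered ballot: S 17, R 15, U 21, T 22, X 15.
The switch changes the winner from U to T.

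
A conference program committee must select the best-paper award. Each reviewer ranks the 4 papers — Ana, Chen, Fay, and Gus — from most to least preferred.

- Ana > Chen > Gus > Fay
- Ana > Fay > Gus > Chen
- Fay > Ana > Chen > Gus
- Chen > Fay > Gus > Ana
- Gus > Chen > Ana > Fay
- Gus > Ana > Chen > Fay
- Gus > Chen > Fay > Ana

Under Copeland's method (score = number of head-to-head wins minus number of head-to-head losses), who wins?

Gus

Pairwise results:
  Ana vs Chen: Ana wins 4–3.
  Ana vs Fay: Ana wins 4–3.
  Ana vs Gus: Gus wins 4–3.
  Chen vs Fay: Chen wins 5–2.
  Chen vs Gus: Gus wins 4–3.
  Fay vs Gus: Gus wins 4–3.
Copeland scores (wins − losses):
  Ana: 2 − 1 = 1
  Chen: 1 − 2 = -1
  Fay: 0 − 3 = -3
  Gus: 3 − 0 = 3
Gus has the best Copeland score.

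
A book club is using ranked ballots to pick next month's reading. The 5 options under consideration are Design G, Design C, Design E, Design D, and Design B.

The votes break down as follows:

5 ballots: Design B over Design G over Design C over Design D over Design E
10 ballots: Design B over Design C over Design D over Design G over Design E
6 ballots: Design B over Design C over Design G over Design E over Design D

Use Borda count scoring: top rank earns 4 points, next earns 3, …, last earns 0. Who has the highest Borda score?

Design B

Borda scores:
  Design G: 5·3 + 10·1 + 6·2 = 37
  Design C: 5·2 + 10·3 + 6·3 = 58
  Design E: 5·0 + 10·0 + 6·1 = 6
  Design D: 5·1 + 10·2 + 6·0 = 25
  Design B: 5·4 + 10·4 + 6·4 = 84
Design B has the highest total.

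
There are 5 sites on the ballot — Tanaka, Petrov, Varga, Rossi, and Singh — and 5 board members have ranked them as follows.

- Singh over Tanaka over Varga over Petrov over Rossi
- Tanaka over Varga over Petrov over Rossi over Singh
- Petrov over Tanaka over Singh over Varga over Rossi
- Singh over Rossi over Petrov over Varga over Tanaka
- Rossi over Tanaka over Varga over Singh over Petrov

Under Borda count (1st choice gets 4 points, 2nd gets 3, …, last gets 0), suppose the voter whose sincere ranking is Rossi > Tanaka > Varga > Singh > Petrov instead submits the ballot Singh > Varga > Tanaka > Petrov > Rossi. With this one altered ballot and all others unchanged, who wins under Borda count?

Borda totals with the altered ballot: Tanaka 12, Petrov 10, Varga 10, Rossi 4, Singh 14.
The switch changes the winner from Tanaka to Singh.

Singh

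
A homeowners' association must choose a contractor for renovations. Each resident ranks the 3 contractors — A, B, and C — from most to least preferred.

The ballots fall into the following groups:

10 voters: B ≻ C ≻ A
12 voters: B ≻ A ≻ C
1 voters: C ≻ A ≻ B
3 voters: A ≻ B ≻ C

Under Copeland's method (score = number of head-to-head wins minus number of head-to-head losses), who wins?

B

Pairwise results:
  A vs B: B wins 22–4.
  A vs C: A wins 15–11.
  B vs C: B wins 25–1.
Copeland scores (wins − losses):
  A: 1 − 1 = 0
  B: 2 − 0 = 2
  C: 0 − 2 = -2
B has the best Copeland score.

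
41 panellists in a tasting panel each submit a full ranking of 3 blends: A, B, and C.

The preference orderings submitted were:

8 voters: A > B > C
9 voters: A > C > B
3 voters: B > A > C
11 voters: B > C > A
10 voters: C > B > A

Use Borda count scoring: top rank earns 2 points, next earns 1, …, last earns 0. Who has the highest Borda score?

B

Borda scores:
  A: 8·2 + 9·2 + 3·1 + 11·0 + 10·0 = 37
  B: 8·1 + 9·0 + 3·2 + 11·2 + 10·1 = 46
  C: 8·0 + 9·1 + 3·0 + 11·1 + 10·2 = 40
B has the highest total.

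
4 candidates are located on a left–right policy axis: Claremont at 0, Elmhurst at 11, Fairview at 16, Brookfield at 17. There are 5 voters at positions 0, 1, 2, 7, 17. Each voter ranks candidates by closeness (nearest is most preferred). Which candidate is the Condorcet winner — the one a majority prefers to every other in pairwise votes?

With single-peaked preferences on a line, the Condorcet winner is the candidate closest to the median voter.
The median voter (position 2) is closest to Claremont at 0.
Check: Claremont vs Brookfield — voters closer to Claremont: 4 of 5.

Claremont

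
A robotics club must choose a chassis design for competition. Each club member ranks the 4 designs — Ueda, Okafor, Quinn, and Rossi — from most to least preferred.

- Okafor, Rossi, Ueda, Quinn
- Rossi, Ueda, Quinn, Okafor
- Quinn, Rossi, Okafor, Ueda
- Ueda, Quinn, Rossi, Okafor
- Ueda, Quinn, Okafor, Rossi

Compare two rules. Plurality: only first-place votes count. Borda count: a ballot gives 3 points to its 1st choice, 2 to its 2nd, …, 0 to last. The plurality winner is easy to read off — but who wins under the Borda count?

Ueda

Plurality first-place counts: Ueda 2, Okafor 1, Quinn 1, Rossi 1 → Ueda.
Borda totals: Ueda 9, Okafor 5, Quinn 8, Rossi 8 → Ueda.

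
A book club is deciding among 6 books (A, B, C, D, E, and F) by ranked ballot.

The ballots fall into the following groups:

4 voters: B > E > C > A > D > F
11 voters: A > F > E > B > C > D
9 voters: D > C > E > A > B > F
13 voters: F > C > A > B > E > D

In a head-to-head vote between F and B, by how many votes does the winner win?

11

Ballots ranking F above B: 11+13 = 24.
Ballots ranking B above F: 4+9 = 13.
F wins 24–13, a margin of 11.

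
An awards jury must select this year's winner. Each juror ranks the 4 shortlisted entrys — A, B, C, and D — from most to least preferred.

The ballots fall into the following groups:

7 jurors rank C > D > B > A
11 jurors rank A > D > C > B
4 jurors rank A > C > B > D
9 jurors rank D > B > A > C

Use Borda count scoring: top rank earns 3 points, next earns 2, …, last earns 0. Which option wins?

D

Borda scores:
  A: 7·0 + 11·3 + 4·3 + 9·1 = 54
  B: 7·1 + 11·0 + 4·1 + 9·2 = 29
  C: 7·3 + 11·1 + 4·2 + 9·0 = 40
  D: 7·2 + 11·2 + 4·0 + 9·3 = 63
D has the highest total.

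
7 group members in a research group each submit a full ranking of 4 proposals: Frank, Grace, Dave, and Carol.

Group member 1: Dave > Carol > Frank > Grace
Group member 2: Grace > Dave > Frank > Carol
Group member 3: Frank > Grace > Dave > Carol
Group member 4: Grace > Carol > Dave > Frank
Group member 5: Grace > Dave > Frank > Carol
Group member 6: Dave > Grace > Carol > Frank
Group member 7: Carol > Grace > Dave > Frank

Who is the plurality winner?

Grace

First-place vote totals:
  Frank: 1
  Grace: 3
  Dave: 2
  Carol: 1
Grace has the most first-place votes.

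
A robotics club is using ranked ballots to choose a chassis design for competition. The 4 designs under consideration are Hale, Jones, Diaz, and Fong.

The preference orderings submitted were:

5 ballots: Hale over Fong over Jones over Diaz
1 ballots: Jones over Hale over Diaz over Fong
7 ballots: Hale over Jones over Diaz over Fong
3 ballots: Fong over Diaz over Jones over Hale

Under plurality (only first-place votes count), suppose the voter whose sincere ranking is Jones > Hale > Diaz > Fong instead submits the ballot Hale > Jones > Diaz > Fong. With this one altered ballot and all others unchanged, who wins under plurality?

First-place totals with the altered ballot: Hale 13, Jones 0, Diaz 0, Fong 3.
The winner is unchanged: still Hale.

Hale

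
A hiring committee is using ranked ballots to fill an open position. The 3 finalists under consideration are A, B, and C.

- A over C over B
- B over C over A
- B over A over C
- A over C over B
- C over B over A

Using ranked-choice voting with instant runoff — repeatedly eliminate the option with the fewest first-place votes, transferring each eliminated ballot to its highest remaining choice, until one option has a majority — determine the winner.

B

Round 1: A 2, B 2, C 1. C has the fewest and is eliminated.
Round 2: B 3, A 2. B has a majority.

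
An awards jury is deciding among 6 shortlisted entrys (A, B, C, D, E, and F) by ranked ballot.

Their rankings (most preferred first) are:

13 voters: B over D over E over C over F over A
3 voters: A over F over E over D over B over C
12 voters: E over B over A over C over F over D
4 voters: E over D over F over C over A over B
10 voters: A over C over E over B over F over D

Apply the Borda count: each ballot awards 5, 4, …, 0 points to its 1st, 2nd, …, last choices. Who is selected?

E

Borda scores:
  A: 13·0 + 3·5 + 12·3 + 4·1 + 10·5 = 105
  B: 13·5 + 3·1 + 12·4 + 4·0 + 10·2 = 136
  C: 13·2 + 3·0 + 12·2 + 4·2 + 10·4 = 98
  D: 13·4 + 3·2 + 12·0 + 4·4 + 10·0 = 74
  E: 13·3 + 3·3 + 12·5 + 4·5 + 10·3 = 158
  F: 13·1 + 3·4 + 12·1 + 4·3 + 10·1 = 59
E has the highest total.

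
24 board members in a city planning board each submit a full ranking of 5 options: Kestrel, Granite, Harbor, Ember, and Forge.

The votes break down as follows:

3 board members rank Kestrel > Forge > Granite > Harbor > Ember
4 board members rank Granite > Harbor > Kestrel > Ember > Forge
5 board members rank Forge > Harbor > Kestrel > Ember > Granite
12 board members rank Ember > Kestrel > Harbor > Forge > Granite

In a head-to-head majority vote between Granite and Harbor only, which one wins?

Ballots ranking Granite above Harbor: 3+4 = 7.
Ballots ranking Harbor above Granite: 5+12 = 17.
Harbor wins the head-to-head, 17–7.

Harbor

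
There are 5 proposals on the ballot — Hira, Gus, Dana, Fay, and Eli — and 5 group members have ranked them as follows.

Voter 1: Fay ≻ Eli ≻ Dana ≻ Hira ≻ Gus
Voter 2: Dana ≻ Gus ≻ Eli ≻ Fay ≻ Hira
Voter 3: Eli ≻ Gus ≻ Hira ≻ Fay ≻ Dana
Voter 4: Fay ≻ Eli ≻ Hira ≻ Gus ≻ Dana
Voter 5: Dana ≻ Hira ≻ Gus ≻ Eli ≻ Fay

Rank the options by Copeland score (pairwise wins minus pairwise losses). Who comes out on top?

Pairwise results:
  Hira vs Gus: Hira wins 3–2.
  Hira vs Dana: Dana wins 3–2.
  Hira vs Fay: Fay wins 3–2.
  Hira vs Eli: Eli wins 4–1.
  Gus vs Dana: Dana wins 3–2.
  Gus vs Fay: Gus wins 3–2.
  Gus vs Eli: Eli wins 3–2.
  Dana vs Fay: Fay wins 3–2.
  Dana vs Eli: Eli wins 3–2.
  Fay vs Eli: Eli wins 3–2.
Copeland scores (wins − losses):
  Hira: 1 − 3 = -2
  Gus: 1 − 3 = -2
  Dana: 2 − 2 = 0
  Fay: 2 − 2 = 0
  Eli: 4 − 0 = 4
Eli has the best Copeland score.

Eli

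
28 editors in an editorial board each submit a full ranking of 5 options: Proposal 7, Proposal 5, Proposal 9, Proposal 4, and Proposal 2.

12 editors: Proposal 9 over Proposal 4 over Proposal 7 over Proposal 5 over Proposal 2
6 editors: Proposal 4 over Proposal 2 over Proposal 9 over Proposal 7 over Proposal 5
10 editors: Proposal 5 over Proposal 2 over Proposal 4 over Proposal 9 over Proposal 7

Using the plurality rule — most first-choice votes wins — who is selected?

First-place vote totals:
  Proposal 7: 0
  Proposal 5: 10
  Proposal 9: 12
  Proposal 4: 6
  Proposal 2: 0
Proposal 9 has the most first-place votes.

Proposal 9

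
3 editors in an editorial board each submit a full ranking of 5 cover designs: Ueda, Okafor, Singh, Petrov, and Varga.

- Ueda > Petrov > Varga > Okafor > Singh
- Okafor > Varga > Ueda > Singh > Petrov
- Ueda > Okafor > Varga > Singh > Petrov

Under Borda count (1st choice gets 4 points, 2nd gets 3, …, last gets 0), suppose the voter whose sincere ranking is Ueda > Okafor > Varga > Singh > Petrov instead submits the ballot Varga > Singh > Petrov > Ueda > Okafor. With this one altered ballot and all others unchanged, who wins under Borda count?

Varga

Borda totals with the altered ballot: Ueda 7, Okafor 5, Singh 4, Petrov 5, Varga 9.
The switch changes the winner from Ueda to Varga.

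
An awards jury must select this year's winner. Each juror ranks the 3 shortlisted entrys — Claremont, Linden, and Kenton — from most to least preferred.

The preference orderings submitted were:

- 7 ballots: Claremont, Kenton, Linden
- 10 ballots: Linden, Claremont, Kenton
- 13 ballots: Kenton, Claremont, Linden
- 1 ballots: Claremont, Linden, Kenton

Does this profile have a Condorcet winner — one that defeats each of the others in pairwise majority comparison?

Yes

Head-to-head results (31 voters total):
Claremont vs Linden: Claremont wins 21–10.
Claremont vs Kenton: Claremont wins 18–13.
Linden vs Kenton: Kenton wins 20–11.
Claremont beats each rival — Linden (21–10), Kenton (18–13) — so Claremont is the Condorcet winner.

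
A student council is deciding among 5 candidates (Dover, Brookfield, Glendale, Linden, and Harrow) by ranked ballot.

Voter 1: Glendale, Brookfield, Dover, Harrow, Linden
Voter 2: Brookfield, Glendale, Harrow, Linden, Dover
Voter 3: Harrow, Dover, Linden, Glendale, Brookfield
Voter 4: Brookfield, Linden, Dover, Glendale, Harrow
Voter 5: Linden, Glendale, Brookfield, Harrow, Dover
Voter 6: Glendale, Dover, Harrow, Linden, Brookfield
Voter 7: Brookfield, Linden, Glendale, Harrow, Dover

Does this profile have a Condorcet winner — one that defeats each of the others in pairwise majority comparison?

No

Head-to-head results (7 voters total):
Dover vs Brookfield: Brookfield wins 5–2.
Dover vs Glendale: Glendale wins 5–2.
Dover vs Linden: Linden wins 4–3.
Dover vs Harrow: Harrow wins 4–3.
Brookfield vs Glendale: Glendale wins 4–3.
Brookfield vs Linden: Brookfield wins 4–3.
Brookfield vs Harrow: Brookfield wins 5–2.
Glendale vs Linden: Linden wins 4–3.
Glendale vs Harrow: Glendale wins 6–1.
Linden vs Harrow: Harrow wins 4–3.
No candidate beats all others: Brookfield beats Linden beats Glendale beats Brookfield, a majority cycle.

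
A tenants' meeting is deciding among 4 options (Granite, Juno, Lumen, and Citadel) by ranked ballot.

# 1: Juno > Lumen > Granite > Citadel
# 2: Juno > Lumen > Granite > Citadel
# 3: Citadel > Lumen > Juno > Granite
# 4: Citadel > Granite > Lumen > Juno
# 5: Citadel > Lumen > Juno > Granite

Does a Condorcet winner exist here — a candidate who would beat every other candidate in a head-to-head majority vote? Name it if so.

Head-to-head results (5 voters total):
Granite vs Juno: Juno wins 4–1.
Granite vs Lumen: Lumen wins 4–1.
Granite vs Citadel: Citadel wins 3–2.
Juno vs Lumen: Lumen wins 3–2.
Juno vs Citadel: Citadel wins 3–2.
Lumen vs Citadel: Citadel wins 3–2.
Citadel beats each rival — Granite (3–2), Juno (3–2), Lumen (3–2) — so Citadel is the Condorcet winner.

Citadel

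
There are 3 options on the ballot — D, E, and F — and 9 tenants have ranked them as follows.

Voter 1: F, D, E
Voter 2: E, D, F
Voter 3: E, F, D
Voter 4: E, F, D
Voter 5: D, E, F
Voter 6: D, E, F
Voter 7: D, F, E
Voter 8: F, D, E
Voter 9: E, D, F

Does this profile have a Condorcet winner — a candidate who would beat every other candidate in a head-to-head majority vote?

Head-to-head results (9 voters total):
D vs E: D wins 5–4.
D vs F: D wins 5–4.
E vs F: E wins 6–3.
D beats each rival — E (5–4), F (5–4) — so D is the Condorcet winner.

Yes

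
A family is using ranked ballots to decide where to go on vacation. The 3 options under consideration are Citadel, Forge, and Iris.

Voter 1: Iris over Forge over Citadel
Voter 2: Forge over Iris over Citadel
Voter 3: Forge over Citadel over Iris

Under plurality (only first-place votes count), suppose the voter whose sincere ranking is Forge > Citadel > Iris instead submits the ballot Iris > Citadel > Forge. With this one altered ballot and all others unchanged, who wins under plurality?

Iris

First-place totals with the altered ballot: Citadel 0, Forge 1, Iris 2.
The switch changes the winner from Forge to Iris.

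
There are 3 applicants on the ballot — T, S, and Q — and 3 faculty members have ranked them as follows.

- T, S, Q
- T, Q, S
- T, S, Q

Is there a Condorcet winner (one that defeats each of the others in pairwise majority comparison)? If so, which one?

T

Head-to-head results (3 voters total):
T vs S: T wins 3–0.
T vs Q: T wins 3–0.
S vs Q: S wins 2–1.
T beats each rival — S (3–0), Q (3–0) — so T is the Condorcet winner.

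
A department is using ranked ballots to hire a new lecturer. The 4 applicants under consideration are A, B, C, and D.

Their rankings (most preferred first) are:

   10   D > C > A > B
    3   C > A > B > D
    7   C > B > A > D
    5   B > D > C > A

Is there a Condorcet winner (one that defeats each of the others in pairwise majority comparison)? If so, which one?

Head-to-head results (25 voters total):
A vs B: A wins 13–12.
A vs C: C wins 25–0.
A vs D: D wins 15–10.
B vs C: C wins 20–5.
B vs D: B wins 15–10.
C vs D: D wins 15–10.
No candidate beats all others: A beats B beats D beats A, a majority cycle.

No Condorcet winner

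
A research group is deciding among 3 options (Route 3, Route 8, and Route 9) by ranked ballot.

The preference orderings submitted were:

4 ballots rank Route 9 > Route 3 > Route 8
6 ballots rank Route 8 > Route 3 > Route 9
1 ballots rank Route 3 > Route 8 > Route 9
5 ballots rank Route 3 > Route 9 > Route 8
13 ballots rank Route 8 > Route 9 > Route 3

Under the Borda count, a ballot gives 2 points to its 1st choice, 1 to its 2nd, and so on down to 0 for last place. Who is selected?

Route 8

Borda scores:
  Route 3: 4·1 + 6·1 + 2 + 5·2 + 13·0 = 22
  Route 8: 4·0 + 6·2 + 1 + 5·0 + 13·2 = 39
  Route 9: 4·2 + 6·0 + 0 + 5·1 + 13·1 = 26
Route 8 has the highest total.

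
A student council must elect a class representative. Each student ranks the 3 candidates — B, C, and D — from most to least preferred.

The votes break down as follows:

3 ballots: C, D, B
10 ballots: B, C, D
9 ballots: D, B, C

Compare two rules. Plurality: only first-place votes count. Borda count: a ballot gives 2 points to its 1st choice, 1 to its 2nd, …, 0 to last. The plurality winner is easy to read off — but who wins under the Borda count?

Plurality first-place counts: B 10, C 3, D 9 → B.
Borda totals: B 29, C 16, D 21 → B.

B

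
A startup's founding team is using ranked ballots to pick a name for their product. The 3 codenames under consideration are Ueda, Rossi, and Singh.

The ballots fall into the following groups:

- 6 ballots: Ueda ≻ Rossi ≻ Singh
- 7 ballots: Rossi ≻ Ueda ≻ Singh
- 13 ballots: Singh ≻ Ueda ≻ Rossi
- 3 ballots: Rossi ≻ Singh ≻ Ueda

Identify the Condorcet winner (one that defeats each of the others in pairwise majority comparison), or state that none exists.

Head-to-head results (29 voters total):
Ueda vs Rossi: Ueda wins 19–10.
Ueda vs Singh: Singh wins 16–13.
Rossi vs Singh: Rossi wins 16–13.
No candidate beats all others: Ueda beats Rossi beats Singh beats Ueda, a majority cycle.

There is no Condorcet winner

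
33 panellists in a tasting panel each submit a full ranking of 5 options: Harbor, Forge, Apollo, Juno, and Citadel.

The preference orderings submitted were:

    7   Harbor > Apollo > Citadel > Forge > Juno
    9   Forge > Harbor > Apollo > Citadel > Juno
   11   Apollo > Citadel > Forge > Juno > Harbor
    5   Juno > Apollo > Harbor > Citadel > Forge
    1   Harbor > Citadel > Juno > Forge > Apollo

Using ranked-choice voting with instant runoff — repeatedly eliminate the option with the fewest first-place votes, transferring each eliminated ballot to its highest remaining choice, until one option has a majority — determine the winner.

Apollo

Round 1: Apollo 11, Forge 9, Harbor 8, Juno 5, Citadel 0. Citadel has the fewest and is eliminated.
Round 2: Apollo 11, Forge 9, Harbor 8, Juno 5. Juno has the fewest and is eliminated.
Round 3: Apollo 16, Forge 9, Harbor 8. Harbor has the fewest and is eliminated.
Round 4: Apollo 23, Forge 10. Apollo has a majority.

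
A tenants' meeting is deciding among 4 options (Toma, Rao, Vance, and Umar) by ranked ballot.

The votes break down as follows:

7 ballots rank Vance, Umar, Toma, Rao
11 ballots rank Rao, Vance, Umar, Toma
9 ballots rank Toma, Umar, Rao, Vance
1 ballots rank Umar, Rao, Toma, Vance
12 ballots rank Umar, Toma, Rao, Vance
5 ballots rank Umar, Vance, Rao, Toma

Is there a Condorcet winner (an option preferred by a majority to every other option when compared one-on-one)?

Head-to-head results (45 voters total):
Toma vs Rao: Toma wins 28–17.
Toma vs Vance: Vance wins 23–22.
Toma vs Umar: Umar wins 36–9.
Rao vs Vance: Rao wins 33–12.
Rao vs Umar: Umar wins 34–11.
Vance vs Umar: Umar wins 27–18.
Umar beats each rival — Toma (36–9), Rao (34–11), Vance (27–18) — so Umar is the Condorcet winner.

Yes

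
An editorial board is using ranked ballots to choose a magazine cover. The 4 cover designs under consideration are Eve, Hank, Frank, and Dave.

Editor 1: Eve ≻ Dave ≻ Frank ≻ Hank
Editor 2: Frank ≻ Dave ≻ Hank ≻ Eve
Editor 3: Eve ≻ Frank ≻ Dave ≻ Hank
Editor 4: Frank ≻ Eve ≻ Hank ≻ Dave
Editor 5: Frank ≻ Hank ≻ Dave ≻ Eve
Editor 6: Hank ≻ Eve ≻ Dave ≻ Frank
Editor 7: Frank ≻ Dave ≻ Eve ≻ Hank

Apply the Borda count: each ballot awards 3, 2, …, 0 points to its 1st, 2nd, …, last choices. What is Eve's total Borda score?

11

Borda scores:
  Eve: 3 + 0 + 3 + 2 + 0 + 2 + 1 = 11
  Hank: 0 + 1 + 0 + 1 + 2 + 3 + 0 = 7
  Frank: 1 + 3 + 2 + 3 + 3 + 0 + 3 = 15
  Dave: 2 + 2 + 1 + 0 + 1 + 1 + 2 = 9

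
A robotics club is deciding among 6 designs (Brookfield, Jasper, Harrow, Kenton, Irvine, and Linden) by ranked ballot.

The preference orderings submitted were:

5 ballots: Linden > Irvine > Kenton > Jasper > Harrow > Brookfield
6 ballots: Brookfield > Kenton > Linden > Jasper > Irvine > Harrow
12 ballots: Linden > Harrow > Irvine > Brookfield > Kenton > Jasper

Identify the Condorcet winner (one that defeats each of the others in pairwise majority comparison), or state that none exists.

Head-to-head results (23 voters total):
Brookfield vs Jasper: Brookfield wins 18–5.
Brookfield vs Harrow: Harrow wins 17–6.
Brookfield vs Kenton: Brookfield wins 18–5.
Brookfield vs Irvine: Irvine wins 17–6.
Brookfield vs Linden: Linden wins 17–6.
Jasper vs Harrow: Harrow wins 12–11.
Jasper vs Kenton: Kenton wins 23–0.
Jasper vs Irvine: Irvine wins 17–6.
Jasper vs Linden: Linden wins 23–0.
Harrow vs Kenton: Harrow wins 12–11.
Harrow vs Irvine: Harrow wins 12–11.
Harrow vs Linden: Linden wins 23–0.
Kenton vs Irvine: Irvine wins 17–6.
Kenton vs Linden: Linden wins 17–6.
Irvine vs Linden: Linden wins 23–0.
Linden beats each rival — Brookfield (17–6), Jasper (23–0), Harrow (23–0), Kenton (17–6), Irvine (23–0) — so Linden is the Condorcet winner.

Linden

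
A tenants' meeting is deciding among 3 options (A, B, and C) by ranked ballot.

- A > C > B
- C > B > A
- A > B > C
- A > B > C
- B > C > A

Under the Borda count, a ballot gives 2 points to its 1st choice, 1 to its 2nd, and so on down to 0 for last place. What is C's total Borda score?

Borda scores:
  A: 2 + 0 + 2 + 2 + 0 = 6
  B: 0 + 1 + 1 + 1 + 2 = 5
  C: 1 + 2 + 0 + 0 + 1 = 4

4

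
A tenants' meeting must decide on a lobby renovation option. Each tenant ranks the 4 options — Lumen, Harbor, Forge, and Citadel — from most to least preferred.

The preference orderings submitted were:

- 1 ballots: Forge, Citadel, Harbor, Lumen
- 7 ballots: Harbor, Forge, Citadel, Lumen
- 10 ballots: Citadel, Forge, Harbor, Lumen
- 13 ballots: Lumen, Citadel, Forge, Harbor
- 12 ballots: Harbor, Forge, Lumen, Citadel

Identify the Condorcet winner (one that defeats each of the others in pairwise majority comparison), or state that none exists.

Head-to-head results (43 voters total):
Lumen vs Harbor: Harbor wins 30–13.
Lumen vs Forge: Forge wins 30–13.
Lumen vs Citadel: Lumen wins 25–18.
Harbor vs Forge: Forge wins 24–19.
Harbor vs Citadel: Citadel wins 24–19.
Forge vs Citadel: Citadel wins 23–20.
No candidate beats all others: Lumen beats Citadel beats Harbor beats Lumen, a majority cycle.

No Condorcet winner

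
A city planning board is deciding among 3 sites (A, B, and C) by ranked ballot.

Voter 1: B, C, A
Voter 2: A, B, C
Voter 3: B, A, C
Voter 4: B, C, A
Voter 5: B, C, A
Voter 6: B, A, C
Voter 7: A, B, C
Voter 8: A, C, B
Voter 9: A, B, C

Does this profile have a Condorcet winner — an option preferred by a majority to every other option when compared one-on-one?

Head-to-head results (9 voters total):
A vs B: B wins 5–4.
A vs C: A wins 6–3.
B vs C: B wins 8–1.
B beats each rival — A (5–4), C (8–1) — so B is the Condorcet winner.

Yes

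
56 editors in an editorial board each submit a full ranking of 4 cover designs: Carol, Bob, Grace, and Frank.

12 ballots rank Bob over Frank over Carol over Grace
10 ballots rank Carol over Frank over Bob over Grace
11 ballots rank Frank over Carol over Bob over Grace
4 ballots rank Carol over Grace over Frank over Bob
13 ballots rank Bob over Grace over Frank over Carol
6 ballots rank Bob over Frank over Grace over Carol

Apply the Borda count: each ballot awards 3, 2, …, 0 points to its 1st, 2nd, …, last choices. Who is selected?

Borda scores:
  Carol: 12·1 + 10·3 + 11·2 + 4·3 + 13·0 + 6·0 = 76
  Bob: 12·3 + 10·1 + 11·1 + 4·0 + 13·3 + 6·3 = 114
  Grace: 12·0 + 10·0 + 11·0 + 4·2 + 13·2 + 6·1 = 40
  Frank: 12·2 + 10·2 + 11·3 + 4·1 + 13·1 + 6·2 = 106
Bob has the highest total.

Bob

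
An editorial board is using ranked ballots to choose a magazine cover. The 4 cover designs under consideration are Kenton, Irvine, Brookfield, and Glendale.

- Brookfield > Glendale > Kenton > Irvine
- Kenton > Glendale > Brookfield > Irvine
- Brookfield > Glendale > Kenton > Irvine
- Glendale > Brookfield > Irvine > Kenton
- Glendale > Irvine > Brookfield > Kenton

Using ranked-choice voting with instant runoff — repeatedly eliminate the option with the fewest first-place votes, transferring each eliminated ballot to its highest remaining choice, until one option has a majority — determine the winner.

Round 1: Brookfield 2, Glendale 2, Kenton 1, Irvine 0. Irvine has the fewest and is eliminated.
Round 2: Brookfield 2, Glendale 2, Kenton 1. Kenton has the fewest and is eliminated.
Round 3: Glendale 3, Brookfield 2. Glendale has a majority.

Glendale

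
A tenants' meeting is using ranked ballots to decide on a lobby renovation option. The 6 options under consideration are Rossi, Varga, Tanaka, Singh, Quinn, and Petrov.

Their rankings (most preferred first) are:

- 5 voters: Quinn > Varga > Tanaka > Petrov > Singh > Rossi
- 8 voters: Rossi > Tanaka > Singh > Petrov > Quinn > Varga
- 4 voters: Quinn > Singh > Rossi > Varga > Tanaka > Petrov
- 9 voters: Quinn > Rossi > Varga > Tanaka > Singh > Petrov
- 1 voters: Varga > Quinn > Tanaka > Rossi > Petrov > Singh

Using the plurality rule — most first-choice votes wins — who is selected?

First-place vote totals:
  Rossi: 8
  Varga: 1
  Tanaka: 0
  Singh: 0
  Quinn: 18
  Petrov: 0
Quinn has the most first-place votes.

Quinn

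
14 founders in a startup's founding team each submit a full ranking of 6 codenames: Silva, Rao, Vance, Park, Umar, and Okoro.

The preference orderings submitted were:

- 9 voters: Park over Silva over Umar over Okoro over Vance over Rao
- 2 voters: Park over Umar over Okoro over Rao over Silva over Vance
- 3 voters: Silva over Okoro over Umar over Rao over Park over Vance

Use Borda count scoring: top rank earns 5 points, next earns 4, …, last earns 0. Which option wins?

Park

Borda scores:
  Silva: 9·4 + 2·1 + 3·5 = 53
  Rao: 9·0 + 2·2 + 3·2 = 10
  Vance: 9·1 + 2·0 + 3·0 = 9
  Park: 9·5 + 2·5 + 3·1 = 58
  Umar: 9·3 + 2·4 + 3·3 = 44
  Okoro: 9·2 + 2·3 + 3·4 = 36
Park has the highest total.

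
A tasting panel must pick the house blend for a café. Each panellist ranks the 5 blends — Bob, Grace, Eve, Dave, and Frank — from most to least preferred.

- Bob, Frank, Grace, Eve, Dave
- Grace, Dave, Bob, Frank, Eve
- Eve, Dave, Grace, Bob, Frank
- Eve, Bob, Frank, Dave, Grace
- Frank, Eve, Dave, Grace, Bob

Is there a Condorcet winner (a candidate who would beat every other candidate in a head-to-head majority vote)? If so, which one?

There is no Condorcet winner

Head-to-head results (5 voters total):
Bob vs Grace: Grace wins 3–2.
Bob vs Eve: Eve wins 3–2.
Bob vs Dave: Dave wins 3–2.
Bob vs Frank: Bob wins 4–1.
Grace vs Eve: Eve wins 3–2.
Grace vs Dave: Dave wins 3–2.
Grace vs Frank: Frank wins 3–2.
Eve vs Dave: Eve wins 4–1.
Eve vs Frank: Frank wins 3–2.
Dave vs Frank: Frank wins 3–2.
No candidate beats all others: Bob beats Frank beats Grace beats Bob, a majority cycle.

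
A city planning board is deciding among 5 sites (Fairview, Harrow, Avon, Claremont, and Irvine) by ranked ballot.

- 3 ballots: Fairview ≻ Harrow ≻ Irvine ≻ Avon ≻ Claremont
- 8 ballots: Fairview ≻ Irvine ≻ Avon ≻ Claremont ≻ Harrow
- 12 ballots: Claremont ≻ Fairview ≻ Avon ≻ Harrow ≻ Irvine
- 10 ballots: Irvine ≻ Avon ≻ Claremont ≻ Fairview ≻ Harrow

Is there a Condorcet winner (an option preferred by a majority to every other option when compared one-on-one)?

No

Head-to-head results (33 voters total):
Fairview vs Harrow: Fairview wins 33–0.
Fairview vs Avon: Fairview wins 23–10.
Fairview vs Claremont: Claremont wins 22–11.
Fairview vs Irvine: Fairview wins 23–10.
Harrow vs Avon: Avon wins 30–3.
Harrow vs Claremont: Claremont wins 30–3.
Harrow vs Irvine: Irvine wins 18–15.
Avon vs Claremont: Avon wins 21–12.
Avon vs Irvine: Irvine wins 21–12.
Claremont vs Irvine: Irvine wins 21–12.
No candidate beats all others: Fairview beats Avon beats Claremont beats Fairview, a majority cycle.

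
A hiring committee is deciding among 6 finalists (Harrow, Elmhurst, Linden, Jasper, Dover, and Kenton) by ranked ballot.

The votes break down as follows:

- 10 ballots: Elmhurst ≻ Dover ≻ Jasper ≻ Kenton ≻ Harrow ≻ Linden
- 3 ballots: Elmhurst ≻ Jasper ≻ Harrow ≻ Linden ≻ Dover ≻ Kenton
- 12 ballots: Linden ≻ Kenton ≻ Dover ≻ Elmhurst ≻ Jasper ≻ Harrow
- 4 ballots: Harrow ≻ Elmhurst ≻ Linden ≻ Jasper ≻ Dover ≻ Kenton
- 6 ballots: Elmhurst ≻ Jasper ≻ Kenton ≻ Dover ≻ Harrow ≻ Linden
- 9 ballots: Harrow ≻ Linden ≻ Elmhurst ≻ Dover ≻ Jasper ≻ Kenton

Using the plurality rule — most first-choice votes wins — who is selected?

First-place vote totals:
  Harrow: 13
  Elmhurst: 19
  Linden: 12
  Jasper: 0
  Dover: 0
  Kenton: 0
Elmhurst has the most first-place votes.

Elmhurst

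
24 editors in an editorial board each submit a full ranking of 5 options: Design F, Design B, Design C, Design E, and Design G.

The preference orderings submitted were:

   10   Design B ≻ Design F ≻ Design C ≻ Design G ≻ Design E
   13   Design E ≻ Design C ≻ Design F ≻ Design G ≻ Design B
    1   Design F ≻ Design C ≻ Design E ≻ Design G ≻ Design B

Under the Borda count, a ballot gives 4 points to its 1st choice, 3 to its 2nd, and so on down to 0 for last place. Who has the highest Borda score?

Borda scores:
  Design F: 10·3 + 13·2 + 4 = 60
  Design B: 10·4 + 13·0 + 0 = 40
  Design C: 10·2 + 13·3 + 3 = 62
  Design E: 10·0 + 13·4 + 2 = 54
  Design G: 10·1 + 13·1 + 1 = 24
Design C has the highest total.

Design C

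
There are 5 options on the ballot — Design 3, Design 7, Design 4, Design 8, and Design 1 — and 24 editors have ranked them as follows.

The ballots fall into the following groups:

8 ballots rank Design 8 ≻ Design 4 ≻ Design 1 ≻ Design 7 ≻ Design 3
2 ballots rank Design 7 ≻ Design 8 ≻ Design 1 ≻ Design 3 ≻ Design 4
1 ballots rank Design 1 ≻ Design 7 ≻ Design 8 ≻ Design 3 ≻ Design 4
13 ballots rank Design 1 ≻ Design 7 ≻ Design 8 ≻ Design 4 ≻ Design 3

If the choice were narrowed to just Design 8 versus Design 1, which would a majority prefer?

Ballots ranking Design 8 above Design 1: 8+2 = 10.
Ballots ranking Design 1 above Design 8: 1+13 = 14.
Design 1 wins the head-to-head, 14–10.

Design 1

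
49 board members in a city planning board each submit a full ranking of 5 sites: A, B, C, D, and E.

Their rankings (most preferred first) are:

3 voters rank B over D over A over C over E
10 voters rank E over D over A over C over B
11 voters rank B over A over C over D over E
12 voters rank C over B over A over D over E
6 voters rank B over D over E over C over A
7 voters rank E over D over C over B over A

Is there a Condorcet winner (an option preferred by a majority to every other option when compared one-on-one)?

Head-to-head results (49 voters total):
A vs B: B wins 39–10.
A vs C: C wins 25–24.
A vs D: D wins 26–23.
A vs E: A wins 26–23.
B vs C: C wins 29–20.
B vs D: B wins 32–17.
B vs E: B wins 32–17.
C vs D: D wins 26–23.
C vs E: C wins 26–23.
D vs E: D wins 32–17.
No candidate beats all others: B beats D beats C beats B, a majority cycle.

No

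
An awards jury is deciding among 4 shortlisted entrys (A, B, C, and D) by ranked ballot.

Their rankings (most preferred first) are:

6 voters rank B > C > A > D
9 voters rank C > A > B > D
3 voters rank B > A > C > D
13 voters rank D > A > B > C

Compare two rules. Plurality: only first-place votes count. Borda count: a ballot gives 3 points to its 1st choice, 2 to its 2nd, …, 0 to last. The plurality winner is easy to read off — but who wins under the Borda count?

A

Plurality first-place counts: A 0, B 9, C 9, D 13 → D.
Borda totals: A 56, B 49, C 42, D 39 → A.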